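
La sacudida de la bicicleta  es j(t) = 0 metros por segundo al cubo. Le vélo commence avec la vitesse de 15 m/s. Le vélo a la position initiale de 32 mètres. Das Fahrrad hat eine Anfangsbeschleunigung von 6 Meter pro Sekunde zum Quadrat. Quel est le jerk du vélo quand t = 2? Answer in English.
Using j(t) = 0 and substituting t = 2, we find j = 0.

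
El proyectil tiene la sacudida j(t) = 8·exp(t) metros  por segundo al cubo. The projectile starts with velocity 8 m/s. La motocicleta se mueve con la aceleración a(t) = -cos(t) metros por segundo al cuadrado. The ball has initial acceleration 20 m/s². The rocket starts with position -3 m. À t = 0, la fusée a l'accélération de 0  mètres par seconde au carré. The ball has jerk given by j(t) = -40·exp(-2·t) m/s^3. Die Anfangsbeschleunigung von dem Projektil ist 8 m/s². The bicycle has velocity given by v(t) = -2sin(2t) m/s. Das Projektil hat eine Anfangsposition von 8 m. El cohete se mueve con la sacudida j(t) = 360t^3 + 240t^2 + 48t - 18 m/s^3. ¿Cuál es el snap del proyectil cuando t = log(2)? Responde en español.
Partiendo de la sacudida j(t) = 8·exp(t), tomamos 1 derivada. Derivando la sacudida, obtenemos el snap: s(t) = 8·exp(t). Tenemos el snap s(t) = 8·exp(t). Sustituyendo t = log(2): s(log(2)) = 16.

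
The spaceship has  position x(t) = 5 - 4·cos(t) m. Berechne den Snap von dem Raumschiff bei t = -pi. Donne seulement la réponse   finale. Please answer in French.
Le snap à t = -pi est s = 4.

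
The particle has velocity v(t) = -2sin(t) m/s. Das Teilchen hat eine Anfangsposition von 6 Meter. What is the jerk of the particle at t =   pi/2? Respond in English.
We must differentiate our velocity equation v(t) = -2·sin(t) 2 times. Differentiating velocity, we get acceleration: a(t) = -2·cos(t). The derivative of acceleration gives jerk: j(t) = 2·sin(t). Using j(t) = 2·sin(t) and substituting t = pi/2, we find j = 2.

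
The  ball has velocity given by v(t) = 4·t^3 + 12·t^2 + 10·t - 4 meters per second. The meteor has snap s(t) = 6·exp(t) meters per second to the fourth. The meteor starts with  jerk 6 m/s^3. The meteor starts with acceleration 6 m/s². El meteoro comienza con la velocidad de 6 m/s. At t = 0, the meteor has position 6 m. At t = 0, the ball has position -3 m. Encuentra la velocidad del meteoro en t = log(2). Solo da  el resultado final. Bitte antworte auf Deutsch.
Die Antwort ist 12.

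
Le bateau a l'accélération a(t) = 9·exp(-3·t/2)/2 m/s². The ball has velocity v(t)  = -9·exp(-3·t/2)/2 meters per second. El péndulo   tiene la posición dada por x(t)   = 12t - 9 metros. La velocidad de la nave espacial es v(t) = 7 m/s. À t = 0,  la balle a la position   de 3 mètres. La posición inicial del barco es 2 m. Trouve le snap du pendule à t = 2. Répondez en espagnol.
Debemos derivar nuestra ecuación de la posición x(t) = 12·t - 9 4 veces. La derivada de la posición da la velocidad: v(t) = 12. Tomando d/dt de v(t), encontramos a(t) = 0. Tomando d/dt de a(t), encontramos j(t) = 0. Tomando d/dt de j(t), encontramos s(t) = 0. Usando s(t) = 0 y sustituyendo t = 2, encontramos s = 0.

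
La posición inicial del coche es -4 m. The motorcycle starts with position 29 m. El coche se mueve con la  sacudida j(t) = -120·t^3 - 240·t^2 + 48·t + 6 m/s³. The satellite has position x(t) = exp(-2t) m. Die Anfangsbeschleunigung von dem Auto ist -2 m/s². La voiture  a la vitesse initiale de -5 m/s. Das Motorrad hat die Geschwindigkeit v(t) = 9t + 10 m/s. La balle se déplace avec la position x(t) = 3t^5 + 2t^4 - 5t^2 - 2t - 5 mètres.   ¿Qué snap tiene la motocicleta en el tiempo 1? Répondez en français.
En partant de la vitesse v(t) = 9·t + 10, nous prenons 3 dérivées. En prenant d/dt de v(t), nous trouvons a(t) = 9. La dérivée de l'accélération donne le jerk: j(t) = 0. En dérivant le jerk, nous obtenons le snap: s(t) = 0. En utilisant s(t) = 0 et en substituant t = 1, nous trouvons s = 0.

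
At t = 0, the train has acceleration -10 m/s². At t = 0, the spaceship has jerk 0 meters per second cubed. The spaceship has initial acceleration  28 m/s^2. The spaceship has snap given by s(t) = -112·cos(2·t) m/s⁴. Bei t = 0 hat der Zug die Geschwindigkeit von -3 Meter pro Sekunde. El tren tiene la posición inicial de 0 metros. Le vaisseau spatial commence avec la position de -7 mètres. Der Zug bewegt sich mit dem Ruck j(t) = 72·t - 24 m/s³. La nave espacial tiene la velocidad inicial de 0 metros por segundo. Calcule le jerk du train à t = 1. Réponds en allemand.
Mit j(t) = 72·t - 24 und Einsetzen von t = 1, finden wir j = 48.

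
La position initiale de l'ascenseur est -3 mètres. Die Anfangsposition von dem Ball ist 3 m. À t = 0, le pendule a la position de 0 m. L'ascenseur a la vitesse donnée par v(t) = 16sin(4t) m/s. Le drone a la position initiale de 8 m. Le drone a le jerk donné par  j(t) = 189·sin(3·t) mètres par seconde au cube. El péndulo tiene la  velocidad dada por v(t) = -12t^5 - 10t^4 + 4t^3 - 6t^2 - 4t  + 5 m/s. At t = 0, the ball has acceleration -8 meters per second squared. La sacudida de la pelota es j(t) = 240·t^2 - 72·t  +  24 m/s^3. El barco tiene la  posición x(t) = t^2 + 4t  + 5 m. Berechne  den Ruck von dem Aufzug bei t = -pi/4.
Ausgehend von der Geschwindigkeit v(t) = 16·sin(4·t), nehmen wir 2 Ableitungen. Mit d/dt von v(t) finden wir a(t) = 64·cos(4·t). Die Ableitung von der Beschleunigung ergibt den Ruck: j(t) = -256·sin(4·t). Wir haben den Ruck j(t) = -256·sin(4·t). Durch Einsetzen von t = -pi/4: j(-pi/4) = 0.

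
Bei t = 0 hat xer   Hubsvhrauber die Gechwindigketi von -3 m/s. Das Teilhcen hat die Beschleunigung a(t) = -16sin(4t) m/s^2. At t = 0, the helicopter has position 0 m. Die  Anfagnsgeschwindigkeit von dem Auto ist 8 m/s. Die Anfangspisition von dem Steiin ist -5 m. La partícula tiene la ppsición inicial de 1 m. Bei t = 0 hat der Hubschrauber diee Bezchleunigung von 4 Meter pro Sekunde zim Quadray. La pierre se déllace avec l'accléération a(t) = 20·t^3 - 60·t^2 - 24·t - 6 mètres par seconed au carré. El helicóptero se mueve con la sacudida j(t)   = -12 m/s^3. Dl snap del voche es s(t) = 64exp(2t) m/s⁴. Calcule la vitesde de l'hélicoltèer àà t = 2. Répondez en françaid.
En partant du jerk j(t) = -12, nous prenons 2 primitives. En prenant ∫j(t)dt et en appliquant a(0) = 4, nous trouvons a(t) = 4 - 12·t. La primitive de l'accélération est la vitesse. En utilisant v(0) = -3, nous obtenons v(t) = -6·t^2 + 4·t - 3. De l'équation de la vitesse v(t) = -6·t^2 + 4·t - 3, nous substituons t = 2 pour obtenir v = -19.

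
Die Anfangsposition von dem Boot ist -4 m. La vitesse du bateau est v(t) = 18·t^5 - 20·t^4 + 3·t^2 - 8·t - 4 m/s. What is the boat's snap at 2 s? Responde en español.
Para resolver esto, necesitamos tomar 3 derivadas de nuestra ecuación de la velocidad v(t) = 18·t^5 - 20·t^4 + 3·t^2 - 8·t - 4. Derivando la velocidad, obtenemos la aceleración: a(t) = 90·t^4 - 80·t^3 + 6·t - 8. Derivando la aceleración, obtenemos la sacudida: j(t) = 360·t^3 - 240·t^2 + 6. Tomando d/dt de j(t), encontramos s(t) = 1080·t^2 - 480·t. Tenemos el snap s(t) = 1080·t^2 - 480·t. Sustituyendo t = 2: s(2) = 3360.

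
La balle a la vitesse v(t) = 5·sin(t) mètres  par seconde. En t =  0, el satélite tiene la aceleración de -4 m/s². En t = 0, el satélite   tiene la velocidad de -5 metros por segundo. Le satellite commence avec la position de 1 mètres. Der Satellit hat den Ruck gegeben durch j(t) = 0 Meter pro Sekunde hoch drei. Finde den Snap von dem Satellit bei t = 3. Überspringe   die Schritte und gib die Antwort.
Die Antwort ist 0.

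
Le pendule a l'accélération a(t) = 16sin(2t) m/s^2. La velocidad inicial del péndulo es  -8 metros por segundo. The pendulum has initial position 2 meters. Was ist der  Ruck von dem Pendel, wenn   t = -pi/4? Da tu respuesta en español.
Partiendo de la aceleración a(t) = 16·sin(2·t), tomamos 1 derivada. Tomando d/dt de a(t), encontramos j(t) = 32·cos(2·t). De la ecuación de la sacudida j(t) = 32·cos(2·t), sustituimos t = -pi/4 para obtener j = 0.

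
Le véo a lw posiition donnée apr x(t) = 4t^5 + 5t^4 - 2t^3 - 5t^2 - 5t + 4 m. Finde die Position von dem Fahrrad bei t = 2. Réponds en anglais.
Using x(t) = 4·t^5 + 5·t^4 - 2·t^3 - 5·t^2 - 5·t + 4 and substituting t = 2, we find x = 166.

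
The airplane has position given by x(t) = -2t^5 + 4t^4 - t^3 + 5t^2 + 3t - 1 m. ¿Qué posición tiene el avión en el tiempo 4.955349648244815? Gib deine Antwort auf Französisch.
En utilisant x(t) = -2·t^5 + 4·t^4 - t^3 + 5·t^2 + 3·t - 1 et en substituant t = 4.955349648244815, nous trouvons x = -3549.02428244904.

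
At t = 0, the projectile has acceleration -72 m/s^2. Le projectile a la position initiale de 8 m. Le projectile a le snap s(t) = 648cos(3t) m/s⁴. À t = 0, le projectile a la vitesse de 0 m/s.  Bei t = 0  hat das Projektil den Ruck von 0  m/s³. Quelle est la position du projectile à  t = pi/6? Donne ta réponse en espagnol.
Necesitamos integrar nuestra ecuación del snap s(t) = 648·cos(3·t) 4 veces. La antiderivada del snap es la sacudida. Usando j(0) = 0, obtenemos j(t) = 216·sin(3·t). Integrando la sacudida y usando la condición inicial a(0) = -72, obtenemos a(t) = -72·cos(3·t). La integral de la aceleración, con v(0) = 0, da la velocidad: v(t) = -24·sin(3·t). La antiderivada de la velocidad es la posición. Usando x(0) = 8, obtenemos x(t) = 8·cos(3·t). De la ecuación de la posición x(t) = 8·cos(3·t), sustituimos t = pi/6 para obtener x = 0.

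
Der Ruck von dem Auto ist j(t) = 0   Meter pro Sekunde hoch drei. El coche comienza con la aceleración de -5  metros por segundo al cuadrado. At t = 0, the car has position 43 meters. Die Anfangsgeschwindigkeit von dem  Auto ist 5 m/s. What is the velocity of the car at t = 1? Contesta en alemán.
Wir müssen das Integral unserer Gleichung für den Ruck j(t) = 0 2-mal finden. Das Integral von dem Ruck, mit a(0) = -5, ergibt die Beschleunigung: a(t) = -5. Das Integral von der Beschleunigung, mit v(0) = 5, ergibt die Geschwindigkeit: v(t) = 5 - 5·t. Wir haben die Geschwindigkeit v(t) = 5 - 5·t. Durch Einsetzen von t = 1: v(1) = 0.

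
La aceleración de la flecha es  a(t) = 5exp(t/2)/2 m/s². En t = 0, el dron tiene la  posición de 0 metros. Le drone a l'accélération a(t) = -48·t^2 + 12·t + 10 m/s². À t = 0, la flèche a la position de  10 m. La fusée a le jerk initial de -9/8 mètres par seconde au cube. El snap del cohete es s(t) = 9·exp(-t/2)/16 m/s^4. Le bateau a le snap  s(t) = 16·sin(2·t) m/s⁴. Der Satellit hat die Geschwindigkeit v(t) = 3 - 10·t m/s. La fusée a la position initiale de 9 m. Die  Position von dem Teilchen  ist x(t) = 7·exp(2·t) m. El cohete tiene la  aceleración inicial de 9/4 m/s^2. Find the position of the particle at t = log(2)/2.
Using x(t) = 7·exp(2·t) and substituting t = log(2)/2, we find x = 14.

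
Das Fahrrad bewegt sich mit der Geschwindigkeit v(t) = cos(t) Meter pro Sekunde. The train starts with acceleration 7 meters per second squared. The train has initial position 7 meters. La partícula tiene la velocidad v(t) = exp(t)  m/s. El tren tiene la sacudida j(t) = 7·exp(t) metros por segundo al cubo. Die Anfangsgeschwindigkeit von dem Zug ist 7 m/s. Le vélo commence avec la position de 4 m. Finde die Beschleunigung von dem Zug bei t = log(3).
Wir müssen unsere Gleichung für den Ruck j(t) = 7·exp(t) 1-mal integrieren. Durch Integration von dem Ruck und Verwendung der Anfangsbedingung a(0) = 7, erhalten wir a(t) = 7·exp(t). Wir haben die Beschleunigung a(t) = 7·exp(t). Durch Einsetzen von t = log(3): a(log(3)) = 21.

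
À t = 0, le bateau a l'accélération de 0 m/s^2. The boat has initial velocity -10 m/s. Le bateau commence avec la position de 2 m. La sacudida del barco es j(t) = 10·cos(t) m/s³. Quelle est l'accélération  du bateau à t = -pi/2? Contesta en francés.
Nous devons intégrer notre équation du jerk j(t) = 10·cos(t) 1 fois. En prenant ∫j(t)dt et en appliquant a(0) = 0, nous trouvons a(t) = 10·sin(t). Nous avons l'accélération a(t) = 10·sin(t). En substituant t = -pi/2: a(-pi/2) = -10.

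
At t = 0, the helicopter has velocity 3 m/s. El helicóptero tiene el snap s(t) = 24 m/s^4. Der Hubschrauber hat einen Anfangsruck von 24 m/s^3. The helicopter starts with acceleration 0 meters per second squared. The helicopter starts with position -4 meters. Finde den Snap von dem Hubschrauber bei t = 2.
Wir haben den Snap s(t) = 24. Durch Einsetzen von t = 2: s(2) = 24.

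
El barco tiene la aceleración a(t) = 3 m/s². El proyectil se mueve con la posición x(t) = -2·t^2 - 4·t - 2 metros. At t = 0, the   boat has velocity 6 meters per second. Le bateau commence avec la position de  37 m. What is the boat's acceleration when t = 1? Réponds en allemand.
Wir haben die Beschleunigung a(t) = 3. Durch Einsetzen von t = 1: a(1) = 3.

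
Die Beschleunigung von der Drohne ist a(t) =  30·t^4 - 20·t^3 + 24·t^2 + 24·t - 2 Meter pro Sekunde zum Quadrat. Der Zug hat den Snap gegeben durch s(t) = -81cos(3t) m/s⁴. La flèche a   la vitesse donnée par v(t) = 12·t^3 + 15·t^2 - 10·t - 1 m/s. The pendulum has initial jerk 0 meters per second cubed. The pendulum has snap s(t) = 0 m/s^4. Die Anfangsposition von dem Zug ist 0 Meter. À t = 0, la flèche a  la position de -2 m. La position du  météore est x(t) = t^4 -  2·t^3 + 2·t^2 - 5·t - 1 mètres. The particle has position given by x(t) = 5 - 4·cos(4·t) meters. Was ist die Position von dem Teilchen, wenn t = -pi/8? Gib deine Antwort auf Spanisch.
Tenemos la posición x(t) = 5 - 4·cos(4·t). Sustituyendo t = -pi/8: x(-pi/8) = 5.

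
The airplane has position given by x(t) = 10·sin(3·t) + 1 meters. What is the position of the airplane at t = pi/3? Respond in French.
De l'équation de la position x(t) = 10·sin(3·t) + 1, nous substituons t = pi/3 pour obtenir x = 1.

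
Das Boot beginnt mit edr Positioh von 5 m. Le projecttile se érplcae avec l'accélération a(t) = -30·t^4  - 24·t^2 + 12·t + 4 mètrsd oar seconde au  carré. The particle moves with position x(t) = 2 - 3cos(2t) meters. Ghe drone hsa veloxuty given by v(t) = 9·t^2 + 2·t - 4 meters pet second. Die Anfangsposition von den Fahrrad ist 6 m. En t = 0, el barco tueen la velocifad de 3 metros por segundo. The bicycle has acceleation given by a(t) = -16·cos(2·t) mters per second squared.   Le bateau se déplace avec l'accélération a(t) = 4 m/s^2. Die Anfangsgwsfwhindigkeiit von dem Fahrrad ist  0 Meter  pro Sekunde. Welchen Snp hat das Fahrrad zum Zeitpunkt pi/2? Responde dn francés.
En partant de l'accélération a(t) = -16·cos(2·t), nous prenons 2 dérivées. En prenant d/dt de a(t), nous trouvons j(t) = 32·sin(2·t). En dérivant le jerk, nous obtenons le snap: s(t) = 64·cos(2·t). Nous avons le snap s(t) = 64·cos(2·t). En substituant t = pi/2: s(pi/2) = -64.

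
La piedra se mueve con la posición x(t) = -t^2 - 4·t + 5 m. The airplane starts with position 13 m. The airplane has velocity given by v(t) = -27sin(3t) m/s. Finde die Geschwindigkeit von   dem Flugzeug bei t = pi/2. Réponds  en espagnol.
Tenemos la velocidad v(t) = -27·sin(3·t). Sustituyendo t = pi/2: v(pi/2) = 27.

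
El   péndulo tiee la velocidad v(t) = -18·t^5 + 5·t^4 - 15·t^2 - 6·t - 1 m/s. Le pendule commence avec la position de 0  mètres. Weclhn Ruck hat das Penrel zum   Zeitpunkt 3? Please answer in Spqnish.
Partiendo de la velocidad v(t) = -18·t^5 + 5·t^4 - 15·t^2 - 6·t - 1, tomamos 2 derivadas. Derivando la velocidad, obtenemos la aceleración: a(t) = -90·t^4 + 20·t^3 - 30·t - 6. La derivada de la aceleración da la sacudida: j(t) = -360·t^3 + 60·t^2 - 30. Usando j(t) = -360·t^3 + 60·t^2 - 30 y sustituyendo t = 3, encontramos j = -9210.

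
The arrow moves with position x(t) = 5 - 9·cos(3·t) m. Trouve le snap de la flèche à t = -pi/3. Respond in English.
Starting from position x(t) = 5 - 9·cos(3·t), we take 4 derivatives. Differentiating position, we get velocity: v(t) = 27·sin(3·t). Differentiating velocity, we get acceleration: a(t) = 81·cos(3·t). Taking d/dt of a(t), we find j(t) = -243·sin(3·t). Taking d/dt of j(t), we find s(t) = -729·cos(3·t). Using s(t) = -729·cos(3·t) and substituting t = -pi/3, we find s = 729.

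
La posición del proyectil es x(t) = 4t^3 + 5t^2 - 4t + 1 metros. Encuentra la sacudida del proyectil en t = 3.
Partiendo de la posición x(t) = 4·t^3 + 5·t^2 - 4·t + 1, tomamos 3 derivadas. Derivando la posición, obtenemos la velocidad: v(t) = 12·t^2 + 10·t - 4. La derivada de la velocidad da la aceleración: a(t) = 24·t + 10. La derivada de la aceleración da la sacudida: j(t) = 24. De la ecuación de la sacudida j(t) = 24, sustituimos t = 3 para obtener j = 24.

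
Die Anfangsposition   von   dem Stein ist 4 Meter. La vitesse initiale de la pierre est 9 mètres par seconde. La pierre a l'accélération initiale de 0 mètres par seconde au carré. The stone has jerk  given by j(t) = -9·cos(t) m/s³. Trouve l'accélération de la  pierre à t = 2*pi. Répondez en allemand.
Um dies zu lösen, müssen wir 1 Integral unserer Gleichung für den Ruck j(t) = -9·cos(t) finden. Mit ∫j(t)dt und Anwendung von a(0) = 0, finden wir a(t) = -9·sin(t). Aus der Gleichung für die Beschleunigung a(t) = -9·sin(t), setzen wir t = 2*pi ein und erhalten a = 0.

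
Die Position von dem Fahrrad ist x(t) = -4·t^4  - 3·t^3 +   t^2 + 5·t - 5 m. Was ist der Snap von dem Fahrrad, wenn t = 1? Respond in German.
Um dies zu lösen, müssen wir 4 Ableitungen unserer Gleichung für die Position x(t) = -4·t^4 - 3·t^3 + t^2 + 5·t - 5 nehmen. Die Ableitung von der Position ergibt die Geschwindigkeit: v(t) = -16·t^3 - 9·t^2 + 2·t + 5. Die Ableitung von der Geschwindigkeit ergibt die Beschleunigung: a(t) = -48·t^2 - 18·t + 2. Die Ableitung von der Beschleunigung ergibt den Ruck: j(t) = -96·t - 18. Mit d/dt von j(t) finden wir s(t) = -96. Mit s(t) = -96 und Einsetzen von t = 1, finden wir s = -96.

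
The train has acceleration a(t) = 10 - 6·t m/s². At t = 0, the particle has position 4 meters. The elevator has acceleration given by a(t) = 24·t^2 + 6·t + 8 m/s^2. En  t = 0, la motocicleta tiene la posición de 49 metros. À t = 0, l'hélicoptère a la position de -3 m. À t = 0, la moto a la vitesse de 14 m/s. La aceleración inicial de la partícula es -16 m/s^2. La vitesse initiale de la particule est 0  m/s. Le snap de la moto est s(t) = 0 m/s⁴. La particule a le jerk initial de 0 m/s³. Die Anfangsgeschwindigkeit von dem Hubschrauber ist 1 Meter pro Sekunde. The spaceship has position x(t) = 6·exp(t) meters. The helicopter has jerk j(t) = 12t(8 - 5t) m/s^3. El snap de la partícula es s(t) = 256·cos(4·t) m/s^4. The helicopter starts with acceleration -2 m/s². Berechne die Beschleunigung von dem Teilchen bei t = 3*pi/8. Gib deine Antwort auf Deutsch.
Wir müssen die Stammfunktion unserer Gleichung für den Snap s(t) = 256·cos(4·t) 2-mal finden. Mit ∫s(t)dt und Anwendung von j(0) = 0, finden wir j(t) = 64·sin(4·t). Mit ∫j(t)dt und Anwendung von a(0) = -16, finden wir a(t) = -16·cos(4·t). Aus der Gleichung für die Beschleunigung a(t) = -16·cos(4·t), setzen wir t = 3*pi/8 ein und erhalten a = 0.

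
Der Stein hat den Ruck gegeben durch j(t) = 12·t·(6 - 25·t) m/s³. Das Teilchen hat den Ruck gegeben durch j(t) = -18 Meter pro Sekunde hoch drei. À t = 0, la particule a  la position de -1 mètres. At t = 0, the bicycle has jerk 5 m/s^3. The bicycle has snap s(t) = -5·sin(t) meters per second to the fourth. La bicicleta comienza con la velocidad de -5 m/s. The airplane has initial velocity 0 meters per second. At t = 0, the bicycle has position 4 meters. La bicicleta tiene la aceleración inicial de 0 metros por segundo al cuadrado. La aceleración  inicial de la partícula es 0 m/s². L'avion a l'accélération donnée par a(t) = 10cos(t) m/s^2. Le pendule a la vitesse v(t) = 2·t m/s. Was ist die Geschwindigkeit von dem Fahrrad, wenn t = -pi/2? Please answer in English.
We must find the integral of our snap equation s(t) = -5·sin(t) 3 times. Finding the integral of s(t) and using j(0) = 5: j(t) = 5·cos(t). Finding the antiderivative of j(t) and using a(0) = 0: a(t) = 5·sin(t). Integrating acceleration and using the initial condition v(0) = -5, we get v(t) = -5·cos(t). Using v(t) = -5·cos(t) and substituting t = -pi/2, we find v = 0.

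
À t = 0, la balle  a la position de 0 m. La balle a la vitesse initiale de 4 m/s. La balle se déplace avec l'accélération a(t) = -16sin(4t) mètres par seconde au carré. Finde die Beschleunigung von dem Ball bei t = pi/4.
Wir haben die Beschleunigung a(t) = -16·sin(4·t). Durch Einsetzen von t = pi/4: a(pi/4) = 0.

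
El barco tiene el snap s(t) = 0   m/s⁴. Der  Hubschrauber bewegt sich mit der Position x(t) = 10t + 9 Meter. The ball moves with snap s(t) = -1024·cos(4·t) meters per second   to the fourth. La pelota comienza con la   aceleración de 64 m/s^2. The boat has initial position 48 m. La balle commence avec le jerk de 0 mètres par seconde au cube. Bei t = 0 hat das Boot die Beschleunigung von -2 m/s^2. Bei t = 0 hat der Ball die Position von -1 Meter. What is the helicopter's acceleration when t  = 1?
To solve this, we need to take 2 derivatives of our position equation x(t) = 10·t + 9. Differentiating position, we get velocity: v(t) = 10. Differentiating velocity, we get acceleration: a(t) = 0. We have acceleration a(t) = 0. Substituting t = 1: a(1) = 0.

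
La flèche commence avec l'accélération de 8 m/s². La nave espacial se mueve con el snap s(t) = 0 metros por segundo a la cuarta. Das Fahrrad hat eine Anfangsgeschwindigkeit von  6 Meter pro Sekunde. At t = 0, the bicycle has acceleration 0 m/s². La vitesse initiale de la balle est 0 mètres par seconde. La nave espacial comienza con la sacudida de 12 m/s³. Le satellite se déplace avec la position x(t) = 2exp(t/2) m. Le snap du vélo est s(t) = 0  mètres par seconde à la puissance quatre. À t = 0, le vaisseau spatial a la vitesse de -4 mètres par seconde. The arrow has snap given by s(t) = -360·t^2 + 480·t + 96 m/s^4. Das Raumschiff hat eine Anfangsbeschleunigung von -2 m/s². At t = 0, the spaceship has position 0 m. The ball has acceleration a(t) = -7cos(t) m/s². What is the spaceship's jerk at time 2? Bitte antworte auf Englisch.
To solve this, we need to take 1 antiderivative of our snap equation s(t) = 0. Taking ∫s(t)dt and applying j(0) = 12, we find j(t) = 12. Using j(t) = 12 and substituting t = 2, we find j = 12.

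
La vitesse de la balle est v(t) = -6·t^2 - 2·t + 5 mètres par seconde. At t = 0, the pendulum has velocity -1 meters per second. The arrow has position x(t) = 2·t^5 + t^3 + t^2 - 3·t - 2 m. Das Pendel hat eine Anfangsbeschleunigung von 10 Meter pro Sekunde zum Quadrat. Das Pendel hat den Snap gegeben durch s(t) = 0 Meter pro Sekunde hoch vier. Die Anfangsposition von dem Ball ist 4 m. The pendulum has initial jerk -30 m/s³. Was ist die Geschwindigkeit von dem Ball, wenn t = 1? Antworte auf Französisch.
En utilisant v(t) = -6·t^2 - 2·t + 5 et en substituant t = 1, nous trouvons v = -3.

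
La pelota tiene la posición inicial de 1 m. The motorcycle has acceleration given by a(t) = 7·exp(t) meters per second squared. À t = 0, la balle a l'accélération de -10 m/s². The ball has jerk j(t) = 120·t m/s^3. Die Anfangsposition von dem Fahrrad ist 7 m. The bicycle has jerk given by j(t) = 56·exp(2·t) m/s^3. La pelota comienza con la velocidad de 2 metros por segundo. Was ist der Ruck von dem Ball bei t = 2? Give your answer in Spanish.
Tenemos la sacudida j(t) = 120·t. Sustituyendo t = 2: j(2) = 240.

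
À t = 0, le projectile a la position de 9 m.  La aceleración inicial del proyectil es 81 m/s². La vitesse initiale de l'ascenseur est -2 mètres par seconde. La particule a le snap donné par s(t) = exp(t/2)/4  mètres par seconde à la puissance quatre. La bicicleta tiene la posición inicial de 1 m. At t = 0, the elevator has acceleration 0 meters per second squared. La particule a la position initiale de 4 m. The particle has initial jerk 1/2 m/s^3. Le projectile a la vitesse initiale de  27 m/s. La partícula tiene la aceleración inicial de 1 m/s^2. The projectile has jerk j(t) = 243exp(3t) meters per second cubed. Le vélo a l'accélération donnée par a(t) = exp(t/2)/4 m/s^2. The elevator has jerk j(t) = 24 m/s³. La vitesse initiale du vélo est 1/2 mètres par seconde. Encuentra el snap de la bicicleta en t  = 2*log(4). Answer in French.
Nous devons dériver notre équation de l'accélération a(t) = exp(t/2)/4 2 fois. En prenant d/dt de a(t), nous trouvons j(t) = exp(t/2)/8. En prenant d/dt de j(t), nous trouvons s(t) = exp(t/2)/16. En utilisant s(t) = exp(t/2)/16 et en substituant t = 2*log(4), nous trouvons s = 1/4.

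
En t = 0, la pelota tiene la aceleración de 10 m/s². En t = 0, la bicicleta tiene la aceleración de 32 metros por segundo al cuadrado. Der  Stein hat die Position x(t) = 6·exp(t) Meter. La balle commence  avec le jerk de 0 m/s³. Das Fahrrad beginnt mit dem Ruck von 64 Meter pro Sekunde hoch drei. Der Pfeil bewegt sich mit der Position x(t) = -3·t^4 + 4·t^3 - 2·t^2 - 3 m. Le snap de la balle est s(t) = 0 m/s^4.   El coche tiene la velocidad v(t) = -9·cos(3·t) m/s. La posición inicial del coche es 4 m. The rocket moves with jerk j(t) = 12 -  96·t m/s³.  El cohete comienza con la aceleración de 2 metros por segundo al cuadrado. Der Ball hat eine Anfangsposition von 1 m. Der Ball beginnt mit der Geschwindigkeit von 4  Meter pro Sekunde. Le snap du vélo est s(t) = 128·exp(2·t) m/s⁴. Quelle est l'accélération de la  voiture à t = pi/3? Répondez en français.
En partant de la vitesse v(t) = -9·cos(3·t), nous prenons 1 dérivée. En dérivant la vitesse, nous obtenons l'accélération: a(t) = 27·sin(3·t). De l'équation de l'accélération a(t) = 27·sin(3·t), nous substituons t = pi/3 pour obtenir a = 0.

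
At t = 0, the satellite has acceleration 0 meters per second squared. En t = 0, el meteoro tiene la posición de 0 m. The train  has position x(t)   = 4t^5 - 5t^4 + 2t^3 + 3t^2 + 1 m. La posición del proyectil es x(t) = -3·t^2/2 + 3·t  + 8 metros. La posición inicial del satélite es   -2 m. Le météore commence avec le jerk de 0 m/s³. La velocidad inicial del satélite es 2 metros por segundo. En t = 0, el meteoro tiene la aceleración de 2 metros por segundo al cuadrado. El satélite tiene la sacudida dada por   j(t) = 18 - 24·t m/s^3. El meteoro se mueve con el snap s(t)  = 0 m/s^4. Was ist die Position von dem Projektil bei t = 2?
Mit x(t) = -3·t^2/2 + 3·t + 8 und Einsetzen von t = 2, finden wir x = 8.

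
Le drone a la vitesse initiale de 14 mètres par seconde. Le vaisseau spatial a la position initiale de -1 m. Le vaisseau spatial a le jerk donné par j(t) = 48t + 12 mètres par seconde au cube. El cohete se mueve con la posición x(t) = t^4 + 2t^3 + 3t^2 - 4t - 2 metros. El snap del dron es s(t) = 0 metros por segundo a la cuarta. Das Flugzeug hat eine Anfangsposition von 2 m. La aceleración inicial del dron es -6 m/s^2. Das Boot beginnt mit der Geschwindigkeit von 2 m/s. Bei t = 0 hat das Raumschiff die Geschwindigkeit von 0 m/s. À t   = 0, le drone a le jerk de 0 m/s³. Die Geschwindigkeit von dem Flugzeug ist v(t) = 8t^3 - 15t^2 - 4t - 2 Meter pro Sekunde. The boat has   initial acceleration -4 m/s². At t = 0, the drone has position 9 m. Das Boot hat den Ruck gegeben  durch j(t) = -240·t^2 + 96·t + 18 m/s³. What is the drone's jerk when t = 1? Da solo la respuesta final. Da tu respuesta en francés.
La réponse est 0.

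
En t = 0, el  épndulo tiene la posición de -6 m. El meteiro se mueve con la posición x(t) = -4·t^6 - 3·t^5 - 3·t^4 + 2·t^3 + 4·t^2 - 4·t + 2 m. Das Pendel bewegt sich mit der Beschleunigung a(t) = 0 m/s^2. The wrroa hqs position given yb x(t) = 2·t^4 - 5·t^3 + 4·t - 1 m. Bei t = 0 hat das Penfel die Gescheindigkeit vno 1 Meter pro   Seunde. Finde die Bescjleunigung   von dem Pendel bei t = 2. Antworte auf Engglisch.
Using a(t) = 0 and substituting t = 2, we find a = 0.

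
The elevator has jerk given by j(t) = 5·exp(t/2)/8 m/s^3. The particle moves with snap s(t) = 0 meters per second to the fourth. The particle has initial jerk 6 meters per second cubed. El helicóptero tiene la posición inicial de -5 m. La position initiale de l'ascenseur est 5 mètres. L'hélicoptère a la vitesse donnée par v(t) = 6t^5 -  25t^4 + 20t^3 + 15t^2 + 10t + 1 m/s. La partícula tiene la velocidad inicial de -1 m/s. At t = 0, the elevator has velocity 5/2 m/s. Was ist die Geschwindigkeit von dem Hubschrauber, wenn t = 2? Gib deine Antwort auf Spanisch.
Usando v(t) = 6·t^5 - 25·t^4 + 20·t^3 + 15·t^2 + 10·t + 1 y sustituyendo t = 2, encontramos v = 33.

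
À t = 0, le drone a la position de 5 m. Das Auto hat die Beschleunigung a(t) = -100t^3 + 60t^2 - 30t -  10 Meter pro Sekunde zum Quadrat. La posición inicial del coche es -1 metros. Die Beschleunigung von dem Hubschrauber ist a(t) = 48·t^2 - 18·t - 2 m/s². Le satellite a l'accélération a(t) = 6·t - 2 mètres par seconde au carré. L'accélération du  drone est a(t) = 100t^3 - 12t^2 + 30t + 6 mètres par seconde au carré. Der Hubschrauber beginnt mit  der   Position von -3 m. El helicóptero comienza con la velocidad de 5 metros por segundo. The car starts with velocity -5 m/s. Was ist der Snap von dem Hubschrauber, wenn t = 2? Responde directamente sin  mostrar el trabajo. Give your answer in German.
Die Antwort ist 96.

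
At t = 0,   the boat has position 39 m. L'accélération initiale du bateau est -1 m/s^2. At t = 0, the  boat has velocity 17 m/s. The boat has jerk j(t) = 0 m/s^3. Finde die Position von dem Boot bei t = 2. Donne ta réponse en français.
Nous devons intégrer notre équation du jerk j(t) = 0 3 fois. En intégrant le jerk et en utilisant la condition initiale a(0) = -1, nous obtenons a(t) = -1. L'intégrale de l'accélération, avec v(0) = 17, donne la vitesse: v(t) = 17 - t. En intégrant la vitesse et en utilisant la condition initiale x(0) = 39, nous obtenons x(t) = -t^2/2 + 17·t + 39. Nous avons la position x(t) = -t^2/2 + 17·t + 39. En substituant t = 2: x(2) = 71.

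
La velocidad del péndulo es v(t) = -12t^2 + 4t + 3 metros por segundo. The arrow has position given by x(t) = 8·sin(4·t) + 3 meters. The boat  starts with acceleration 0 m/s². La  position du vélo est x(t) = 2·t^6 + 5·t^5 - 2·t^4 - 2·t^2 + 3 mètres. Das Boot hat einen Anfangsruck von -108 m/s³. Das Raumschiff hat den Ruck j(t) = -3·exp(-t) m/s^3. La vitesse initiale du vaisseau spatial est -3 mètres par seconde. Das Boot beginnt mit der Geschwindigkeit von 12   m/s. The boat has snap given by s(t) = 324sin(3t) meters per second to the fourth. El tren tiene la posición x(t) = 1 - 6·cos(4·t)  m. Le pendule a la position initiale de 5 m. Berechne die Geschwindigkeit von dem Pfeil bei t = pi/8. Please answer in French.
En partant de la position x(t) = 8·sin(4·t) + 3, nous prenons 1 dérivée. En dérivant la position, nous obtenons la vitesse: v(t) = 32·cos(4·t). En utilisant v(t) = 32·cos(4·t) et en substituant t = pi/8, nous trouvons v = 0.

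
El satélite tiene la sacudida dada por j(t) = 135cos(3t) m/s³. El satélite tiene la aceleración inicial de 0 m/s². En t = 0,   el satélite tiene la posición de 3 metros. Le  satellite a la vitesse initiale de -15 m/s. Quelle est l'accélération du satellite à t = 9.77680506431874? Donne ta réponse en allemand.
Ausgehend von dem Ruck j(t) = 135·cos(3·t), nehmen wir 1 Stammfunktion. Das Integral von dem Ruck ist die Beschleunigung. Mit a(0) = 0 erhalten wir a(t) = 45·sin(3·t). Aus der Gleichung für die Beschleunigung a(t) = 45·sin(3·t), setzen wir t = 9.77680506431874 ein und erhalten a = -39.1694873145531.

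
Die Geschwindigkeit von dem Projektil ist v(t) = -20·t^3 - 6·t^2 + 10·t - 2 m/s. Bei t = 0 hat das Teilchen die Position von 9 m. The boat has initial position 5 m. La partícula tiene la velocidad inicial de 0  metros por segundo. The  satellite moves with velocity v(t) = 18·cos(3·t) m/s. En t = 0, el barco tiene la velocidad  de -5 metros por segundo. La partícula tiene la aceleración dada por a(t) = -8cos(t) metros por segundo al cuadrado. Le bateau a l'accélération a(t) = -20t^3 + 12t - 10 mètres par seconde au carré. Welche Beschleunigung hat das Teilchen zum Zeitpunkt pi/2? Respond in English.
We have acceleration a(t) = -8·cos(t). Substituting t = pi/2: a(pi/2) = 0.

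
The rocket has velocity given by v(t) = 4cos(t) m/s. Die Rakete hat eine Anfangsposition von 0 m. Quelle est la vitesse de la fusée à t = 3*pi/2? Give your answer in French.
De l'équation de la vitesse v(t) = 4·cos(t), nous substituons t = 3*pi/2 pour obtenir v = 0.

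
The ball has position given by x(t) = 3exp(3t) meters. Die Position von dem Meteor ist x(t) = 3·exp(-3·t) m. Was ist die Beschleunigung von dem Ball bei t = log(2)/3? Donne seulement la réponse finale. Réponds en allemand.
Bei t = log(2)/3, a = 54.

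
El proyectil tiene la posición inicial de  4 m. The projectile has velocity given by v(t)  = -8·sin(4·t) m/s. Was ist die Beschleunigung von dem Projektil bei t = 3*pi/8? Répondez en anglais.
We must differentiate our velocity equation v(t) = -8·sin(4·t) 1 time. Taking d/dt of v(t), we find a(t) = -32·cos(4·t). From the given acceleration equation a(t) = -32·cos(4·t), we substitute t = 3*pi/8 to get a = 0.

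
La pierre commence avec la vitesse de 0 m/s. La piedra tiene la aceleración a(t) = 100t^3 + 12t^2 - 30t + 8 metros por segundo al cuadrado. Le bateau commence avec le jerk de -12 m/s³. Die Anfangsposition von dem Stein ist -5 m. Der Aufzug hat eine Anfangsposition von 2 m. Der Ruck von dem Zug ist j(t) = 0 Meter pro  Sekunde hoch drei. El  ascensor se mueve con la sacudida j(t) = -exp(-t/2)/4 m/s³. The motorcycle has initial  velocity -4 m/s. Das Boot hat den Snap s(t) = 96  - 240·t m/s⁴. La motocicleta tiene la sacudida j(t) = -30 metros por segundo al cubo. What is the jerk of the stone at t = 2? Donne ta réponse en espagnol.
Debemos derivar nuestra ecuación de la aceleración a(t) = 100·t^3 + 12·t^2 - 30·t + 8 1 vez. Derivando la aceleración, obtenemos la sacudida: j(t) = 300·t^2 + 24·t - 30. Tenemos la sacudida j(t) = 300·t^2 + 24·t - 30. Sustituyendo t = 2: j(2) = 1218.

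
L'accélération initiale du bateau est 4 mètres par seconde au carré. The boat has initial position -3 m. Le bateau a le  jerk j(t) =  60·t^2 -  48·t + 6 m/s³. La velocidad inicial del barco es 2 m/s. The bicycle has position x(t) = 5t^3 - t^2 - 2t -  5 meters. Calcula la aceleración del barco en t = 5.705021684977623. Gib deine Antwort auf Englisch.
We need to integrate our jerk equation j(t) = 60·t^2 - 48·t + 6 1 time. Finding the integral of j(t) and using a(0) = 4: a(t) = 20·t^3 - 24·t^2 + 6·t + 4. Using a(t) = 20·t^3 - 24·t^2 + 6·t + 4 and substituting t = 5.705021684977623, we find a = 2970.75349143580.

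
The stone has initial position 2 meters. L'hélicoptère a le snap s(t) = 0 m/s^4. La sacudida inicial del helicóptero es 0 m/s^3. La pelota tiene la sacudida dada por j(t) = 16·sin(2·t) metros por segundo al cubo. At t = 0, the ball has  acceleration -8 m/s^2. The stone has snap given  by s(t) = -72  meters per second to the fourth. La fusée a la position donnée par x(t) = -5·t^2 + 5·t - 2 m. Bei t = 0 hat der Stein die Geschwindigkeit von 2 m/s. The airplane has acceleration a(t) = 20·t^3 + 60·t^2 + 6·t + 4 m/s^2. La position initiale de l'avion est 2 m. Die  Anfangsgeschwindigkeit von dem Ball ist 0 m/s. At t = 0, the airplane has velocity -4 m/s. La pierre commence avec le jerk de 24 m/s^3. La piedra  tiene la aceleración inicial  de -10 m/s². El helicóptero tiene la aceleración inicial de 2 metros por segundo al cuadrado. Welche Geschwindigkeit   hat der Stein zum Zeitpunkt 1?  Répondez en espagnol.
Partiendo del snap s(t) = -72, tomamos 3 antiderivadas. Tomando ∫s(t)dt y aplicando j(0) = 24, encontramos j(t) = 24 - 72·t. La antiderivada de la sacudida, con a(0) = -10, da la aceleración: a(t) = -36·t^2 + 24·t - 10. La integral de la aceleración es la velocidad. Usando v(0) = 2, obtenemos v(t) = -12·t^3 + 12·t^2 - 10·t + 2. Tenemos la velocidad v(t) = -12·t^3 + 12·t^2 - 10·t + 2. Sustituyendo t = 1: v(1) = -8.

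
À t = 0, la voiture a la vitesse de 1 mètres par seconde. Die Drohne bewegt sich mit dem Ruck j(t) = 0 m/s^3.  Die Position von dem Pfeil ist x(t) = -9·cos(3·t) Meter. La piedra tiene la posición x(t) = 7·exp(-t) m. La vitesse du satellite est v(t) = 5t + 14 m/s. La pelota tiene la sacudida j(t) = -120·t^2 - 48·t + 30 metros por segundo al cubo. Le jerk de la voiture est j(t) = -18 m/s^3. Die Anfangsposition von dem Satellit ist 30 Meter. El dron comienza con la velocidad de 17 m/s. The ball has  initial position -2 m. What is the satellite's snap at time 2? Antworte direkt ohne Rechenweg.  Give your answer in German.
Der Snap bei t = 2 ist s = 0.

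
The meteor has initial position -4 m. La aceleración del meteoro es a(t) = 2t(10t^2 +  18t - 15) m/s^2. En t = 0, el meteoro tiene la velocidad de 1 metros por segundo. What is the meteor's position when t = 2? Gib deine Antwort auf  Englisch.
To find the answer, we compute 2 integrals of a(t) = 2·t·(10·t^2 + 18·t - 15). Integrating acceleration and using the initial condition v(0) = 1, we get v(t) = 5·t^4 + 12·t^3 - 15·t^2 + 1. Integrating velocity and using the initial condition x(0) = -4, we get x(t) = t^5 + 3·t^4 - 5·t^3 + t - 4. Using x(t) = t^5 + 3·t^4 - 5·t^3 + t - 4 and substituting t = 2, we find x = 38.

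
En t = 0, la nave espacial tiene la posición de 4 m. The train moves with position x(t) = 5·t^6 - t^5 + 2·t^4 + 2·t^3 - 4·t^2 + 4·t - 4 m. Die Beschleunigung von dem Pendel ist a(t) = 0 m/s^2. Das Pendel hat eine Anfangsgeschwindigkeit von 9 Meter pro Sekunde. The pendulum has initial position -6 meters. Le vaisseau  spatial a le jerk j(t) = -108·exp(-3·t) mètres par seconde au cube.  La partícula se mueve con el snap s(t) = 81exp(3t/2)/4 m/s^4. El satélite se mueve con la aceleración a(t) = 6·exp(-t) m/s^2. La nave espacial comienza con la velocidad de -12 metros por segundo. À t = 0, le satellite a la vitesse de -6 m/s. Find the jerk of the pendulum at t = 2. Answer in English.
To solve this, we need to take 1 derivative of our acceleration equation a(t) = 0. Taking d/dt of a(t), we find j(t) = 0. From the given jerk equation j(t) = 0, we substitute t = 2 to get j = 0.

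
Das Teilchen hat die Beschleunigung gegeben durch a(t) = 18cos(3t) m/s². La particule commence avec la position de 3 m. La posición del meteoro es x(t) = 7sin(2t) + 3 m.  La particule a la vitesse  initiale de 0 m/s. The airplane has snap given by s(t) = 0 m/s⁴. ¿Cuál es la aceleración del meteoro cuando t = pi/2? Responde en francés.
Nous devons dériver notre équation de la position x(t) = 7·sin(2·t) + 3 2 fois. La dérivée de la position donne la vitesse: v(t) = 14·cos(2·t). En dérivant la vitesse, nous obtenons l'accélération: a(t) = -28·sin(2·t). De l'équation de l'accélération a(t) = -28·sin(2·t), nous substituons t = pi/2 pour obtenir a = 0.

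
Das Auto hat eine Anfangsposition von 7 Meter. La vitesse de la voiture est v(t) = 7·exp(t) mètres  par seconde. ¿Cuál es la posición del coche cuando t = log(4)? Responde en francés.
En partant de la vitesse v(t) = 7·exp(t), nous prenons 1 primitive. En intégrant la vitesse et en utilisant la condition initiale x(0) = 7, nous obtenons x(t) = 7·exp(t). Nous avons la position x(t) = 7·exp(t). En substituant t = log(4): x(log(4)) = 28.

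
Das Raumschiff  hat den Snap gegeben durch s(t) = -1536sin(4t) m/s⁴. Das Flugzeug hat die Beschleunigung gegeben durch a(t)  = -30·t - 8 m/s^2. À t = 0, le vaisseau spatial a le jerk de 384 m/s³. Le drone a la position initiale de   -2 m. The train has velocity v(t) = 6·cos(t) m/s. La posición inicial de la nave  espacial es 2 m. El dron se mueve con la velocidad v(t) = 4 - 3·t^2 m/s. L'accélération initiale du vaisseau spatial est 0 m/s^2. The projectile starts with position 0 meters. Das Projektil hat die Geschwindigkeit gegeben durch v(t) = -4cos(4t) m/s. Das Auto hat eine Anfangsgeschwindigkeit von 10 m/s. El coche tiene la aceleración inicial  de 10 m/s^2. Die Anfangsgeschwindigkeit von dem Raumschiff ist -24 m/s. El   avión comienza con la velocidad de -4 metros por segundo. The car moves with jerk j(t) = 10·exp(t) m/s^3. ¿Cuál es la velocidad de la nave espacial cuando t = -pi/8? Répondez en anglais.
Starting from snap s(t) = -1536·sin(4·t), we take 3 integrals. Integrating snap and using the initial condition j(0) = 384, we get j(t) = 384·cos(4·t). Taking ∫j(t)dt and applying a(0) = 0, we find a(t) = 96·sin(4·t). The integral of acceleration is velocity. Using v(0) = -24, we get v(t) = -24·cos(4·t). From the given velocity equation v(t) = -24·cos(4·t), we substitute t = -pi/8 to get v = 0.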